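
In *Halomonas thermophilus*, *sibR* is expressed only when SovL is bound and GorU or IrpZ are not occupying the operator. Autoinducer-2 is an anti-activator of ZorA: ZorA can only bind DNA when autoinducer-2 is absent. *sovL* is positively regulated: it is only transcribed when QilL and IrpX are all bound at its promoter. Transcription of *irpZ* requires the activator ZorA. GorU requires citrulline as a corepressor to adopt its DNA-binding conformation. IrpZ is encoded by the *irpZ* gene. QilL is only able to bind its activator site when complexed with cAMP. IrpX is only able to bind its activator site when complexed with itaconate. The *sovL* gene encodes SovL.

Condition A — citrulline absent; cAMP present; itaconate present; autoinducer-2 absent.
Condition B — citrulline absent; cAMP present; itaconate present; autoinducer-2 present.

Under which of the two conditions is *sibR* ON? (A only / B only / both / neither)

Condition A:
Citrulline is absent, so GorU is inactive.
cAMP is present, so QilL is active.
Itaconate is present, so IrpX is active.
No repressor is bound and QilL and IrpX are active, so *sovL* is transcribed.
So SovL is produced and active.
Autoinducer-2 is absent, so ZorA is active.
No repressor is bound and ZorA is active, so *irpZ* is transcribed.
So IrpZ is produced and active.
With repressor IrpZ bound, *sibR* is not transcribed.
→ *sibR* is OFF in A.
Condition B:
Citrulline is absent, so GorU is inactive.
cAMP is present, so QilL is active.
Itaconate is present, so IrpX is active.
No repressor is bound and QilL and IrpX are active, so *sovL* is transcribed.
So SovL is produced and active.
Autoinducer-2 is present, so ZorA is inactive.
Required activator ZorA is absent, so *irpZ* is not transcribed.
So IrpZ is not produced.
No repressor is bound and SovL is active, so *sibR* is transcribed.
→ *sibR* is ON in B.

B only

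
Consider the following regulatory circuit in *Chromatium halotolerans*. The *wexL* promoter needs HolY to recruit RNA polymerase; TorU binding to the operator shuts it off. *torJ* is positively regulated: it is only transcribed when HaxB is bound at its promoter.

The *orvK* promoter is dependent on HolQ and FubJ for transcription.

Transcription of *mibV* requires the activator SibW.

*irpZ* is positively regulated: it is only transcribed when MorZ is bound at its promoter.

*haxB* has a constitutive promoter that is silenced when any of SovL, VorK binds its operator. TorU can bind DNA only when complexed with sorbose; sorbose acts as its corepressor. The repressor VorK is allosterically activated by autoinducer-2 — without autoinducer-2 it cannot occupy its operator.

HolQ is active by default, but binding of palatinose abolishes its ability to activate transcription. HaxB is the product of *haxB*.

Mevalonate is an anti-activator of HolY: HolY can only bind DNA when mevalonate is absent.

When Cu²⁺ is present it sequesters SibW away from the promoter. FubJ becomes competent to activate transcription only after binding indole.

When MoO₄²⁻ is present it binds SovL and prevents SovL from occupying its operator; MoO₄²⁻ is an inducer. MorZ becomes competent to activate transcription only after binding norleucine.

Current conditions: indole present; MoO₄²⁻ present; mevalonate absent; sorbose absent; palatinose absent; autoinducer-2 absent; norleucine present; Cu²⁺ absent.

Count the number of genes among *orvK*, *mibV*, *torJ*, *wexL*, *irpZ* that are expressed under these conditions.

5

Palatinose is absent, so HolQ is active.
Indole is present, so FubJ is active.
No repressor is bound and HolQ and FubJ are active, so *orvK* is transcribed.
→ *orvK* is ON.
Cu²⁺ is absent, so SibW is active.
No repressor is bound and SibW is active, so *mibV* is transcribed.
→ *mibV* is ON.
MoO₄²⁻ is present, so SovL is inactive.
Autoinducer-2 is absent, so VorK is inactive.
With no repressor bound, *haxB* is transcribed.
So HaxB is produced and active.
No repressor is bound and HaxB is active, so *torJ* is transcribed.
→ *torJ* is ON.
Sorbose is absent, so TorU is inactive.
Mevalonate is absent, so HolY is active.
No repressor is bound and HolY is active, so *wexL* is transcribed.
→ *wexL* is ON.
Norleucine is present, so MorZ is active.
No repressor is bound and MorZ is active, so *irpZ* is transcribed.
→ *irpZ* is ON.
5 of the 5 genes are transcribed.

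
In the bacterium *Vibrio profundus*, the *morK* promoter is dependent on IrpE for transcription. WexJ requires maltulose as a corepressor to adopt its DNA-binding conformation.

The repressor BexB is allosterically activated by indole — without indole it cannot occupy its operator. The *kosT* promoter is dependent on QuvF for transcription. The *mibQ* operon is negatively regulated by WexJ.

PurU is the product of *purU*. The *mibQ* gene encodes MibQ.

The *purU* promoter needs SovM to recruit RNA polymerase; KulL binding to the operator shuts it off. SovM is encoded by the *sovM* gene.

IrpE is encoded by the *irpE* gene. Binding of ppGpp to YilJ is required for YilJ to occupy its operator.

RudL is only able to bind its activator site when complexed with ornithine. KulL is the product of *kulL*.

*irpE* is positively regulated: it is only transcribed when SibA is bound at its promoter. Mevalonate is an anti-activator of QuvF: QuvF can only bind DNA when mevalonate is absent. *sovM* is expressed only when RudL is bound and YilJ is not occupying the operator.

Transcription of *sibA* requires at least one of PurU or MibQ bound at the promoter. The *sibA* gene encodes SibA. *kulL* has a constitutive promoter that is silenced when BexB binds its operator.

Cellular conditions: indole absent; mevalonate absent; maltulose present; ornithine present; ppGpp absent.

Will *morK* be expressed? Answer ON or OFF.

Indole is absent, so BexB is inactive.
With no repressor bound, *kulL* is transcribed.
So KulL is produced and active.
Ornithine is present, so RudL is active.
ppGpp is absent, so YilJ is inactive.
No repressor is bound and RudL is active, so *sovM* is transcribed.
So SovM is produced and active.
With repressor KulL bound, *purU* is not transcribed.
So PurU is not produced.
Maltulose is present, so WexJ is active.
With repressor WexJ bound, *mibQ* is not transcribed.
So MibQ is not produced.
No activator is available at the *sibA* promoter, so *sibA* is not transcribed.
So SibA is not produced.
Required activator SibA is absent, so *irpE* is not transcribed.
So IrpE is not produced.
Required activator IrpE is absent, so *morK* is not transcribed.

OFF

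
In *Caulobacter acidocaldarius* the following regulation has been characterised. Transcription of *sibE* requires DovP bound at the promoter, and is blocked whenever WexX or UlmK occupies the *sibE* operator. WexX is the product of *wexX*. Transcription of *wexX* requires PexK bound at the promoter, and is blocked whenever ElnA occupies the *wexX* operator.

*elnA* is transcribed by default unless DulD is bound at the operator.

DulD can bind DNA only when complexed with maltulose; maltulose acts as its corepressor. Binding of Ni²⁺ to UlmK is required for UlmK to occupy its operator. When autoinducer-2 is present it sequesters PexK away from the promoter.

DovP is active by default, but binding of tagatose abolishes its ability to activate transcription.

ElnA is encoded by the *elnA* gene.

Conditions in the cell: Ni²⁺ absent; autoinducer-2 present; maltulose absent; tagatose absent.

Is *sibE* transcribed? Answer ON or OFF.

ON

Tagatose is absent, so DovP is active.
Maltulose is absent, so DulD is inactive.
With no repressor bound, *elnA* is transcribed.
So ElnA is produced and active.
Autoinducer-2 is present, so PexK is inactive.
With repressor ElnA bound, *wexX* is not transcribed.
So WexX is not produced.
Ni²⁺ is absent, so UlmK is inactive.
No repressor is bound and DovP is active, so *sibE* is transcribed.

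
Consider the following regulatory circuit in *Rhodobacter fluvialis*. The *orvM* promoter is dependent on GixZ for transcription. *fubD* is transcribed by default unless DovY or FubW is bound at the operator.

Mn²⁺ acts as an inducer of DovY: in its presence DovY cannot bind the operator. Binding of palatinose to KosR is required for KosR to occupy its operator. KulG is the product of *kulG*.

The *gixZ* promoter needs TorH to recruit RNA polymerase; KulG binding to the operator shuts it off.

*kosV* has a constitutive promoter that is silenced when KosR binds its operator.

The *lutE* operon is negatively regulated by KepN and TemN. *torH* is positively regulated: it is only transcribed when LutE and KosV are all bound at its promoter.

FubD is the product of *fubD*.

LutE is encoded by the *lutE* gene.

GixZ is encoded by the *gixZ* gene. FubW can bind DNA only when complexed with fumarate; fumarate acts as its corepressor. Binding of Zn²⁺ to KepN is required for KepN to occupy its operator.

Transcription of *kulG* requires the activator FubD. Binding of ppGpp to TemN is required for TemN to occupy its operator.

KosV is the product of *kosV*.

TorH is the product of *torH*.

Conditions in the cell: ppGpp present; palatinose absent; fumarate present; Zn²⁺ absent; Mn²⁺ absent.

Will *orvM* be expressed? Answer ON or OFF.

Mn²⁺ is absent, so DovY is active.
Fumarate is present, so FubW is active.
With repressor DovY bound, *fubD* is not transcribed.
So FubD is not produced.
Required activator FubD is absent, so *kulG* is not transcribed.
So KulG is not produced.
Zn²⁺ is absent, so KepN is inactive.
ppGpp is present, so TemN is active.
With repressor TemN bound, *lutE* is not transcribed.
So LutE is not produced.
Palatinose is absent, so KosR is inactive.
With no repressor bound, *kosV* is transcribed.
So KosV is produced and active.
Required activator LutE is absent, so *torH* is not transcribed.
So TorH is not produced.
Required activator TorH is absent, so *gixZ* is not transcribed.
So GixZ is not produced.
Required activator GixZ is absent, so *orvM* is not transcribed.

OFF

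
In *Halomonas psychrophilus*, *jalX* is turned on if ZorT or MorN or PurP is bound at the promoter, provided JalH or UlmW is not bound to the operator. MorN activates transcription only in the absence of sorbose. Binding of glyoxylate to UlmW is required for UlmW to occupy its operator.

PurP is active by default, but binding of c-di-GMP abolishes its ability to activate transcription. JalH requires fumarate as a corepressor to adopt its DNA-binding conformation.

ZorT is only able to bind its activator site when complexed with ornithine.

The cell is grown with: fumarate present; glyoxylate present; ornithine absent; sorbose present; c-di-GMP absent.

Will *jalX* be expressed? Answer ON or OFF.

Ornithine is absent, so ZorT is inactive.
Sorbose is present, so MorN is inactive.
c-di-GMP is absent, so PurP is active.
Fumarate is present, so JalH is active.
Glyoxylate is present, so UlmW is active.
With repressor JalH bound, *jalX* is not transcribed.

OFF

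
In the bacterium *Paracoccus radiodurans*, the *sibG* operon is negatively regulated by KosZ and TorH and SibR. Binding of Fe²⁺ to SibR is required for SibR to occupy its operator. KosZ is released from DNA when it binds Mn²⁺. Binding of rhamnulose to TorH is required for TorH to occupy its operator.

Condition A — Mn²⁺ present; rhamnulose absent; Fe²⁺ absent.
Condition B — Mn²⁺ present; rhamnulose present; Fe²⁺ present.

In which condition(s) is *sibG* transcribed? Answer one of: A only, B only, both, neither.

Condition A:
Mn²⁺ is present, so KosZ is inactive.
Rhamnulose is absent, so TorH is inactive.
Fe²⁺ is absent, so SibR is inactive.
With no repressor bound, *sibG* is transcribed.
→ *sibG* is ON in A.
Condition B:
Mn²⁺ is present, so KosZ is inactive.
Rhamnulose is present, so TorH is active.
Fe²⁺ is present, so SibR is active.
With repressor TorH bound, *sibG* is not transcribed.
→ *sibG* is OFF in B.

A only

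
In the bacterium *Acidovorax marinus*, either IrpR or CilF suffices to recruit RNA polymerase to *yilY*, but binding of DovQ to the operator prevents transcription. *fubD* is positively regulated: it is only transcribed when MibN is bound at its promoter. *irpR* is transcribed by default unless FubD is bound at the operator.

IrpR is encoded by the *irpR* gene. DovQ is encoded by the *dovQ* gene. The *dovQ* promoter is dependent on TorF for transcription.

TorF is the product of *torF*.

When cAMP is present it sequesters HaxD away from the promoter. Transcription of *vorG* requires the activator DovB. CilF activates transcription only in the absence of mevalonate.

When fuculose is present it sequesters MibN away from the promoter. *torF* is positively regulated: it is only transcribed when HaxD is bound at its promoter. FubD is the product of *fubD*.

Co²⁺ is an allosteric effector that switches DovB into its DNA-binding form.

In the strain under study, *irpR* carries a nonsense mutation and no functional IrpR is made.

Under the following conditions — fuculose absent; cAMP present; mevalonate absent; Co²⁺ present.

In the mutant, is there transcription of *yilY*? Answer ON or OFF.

cAMP is present, so HaxD is inactive.
Required activator HaxD is absent, so *torF* is not transcribed.
So TorF is not produced.
Required activator TorF is absent, so *dovQ* is not transcribed.
So DovQ is not produced.
IrpR is non-functional in this strain, so it has no effect.
Mevalonate is absent, so CilF is active.
Activator CilF is present, so *yilY* is transcribed.

ON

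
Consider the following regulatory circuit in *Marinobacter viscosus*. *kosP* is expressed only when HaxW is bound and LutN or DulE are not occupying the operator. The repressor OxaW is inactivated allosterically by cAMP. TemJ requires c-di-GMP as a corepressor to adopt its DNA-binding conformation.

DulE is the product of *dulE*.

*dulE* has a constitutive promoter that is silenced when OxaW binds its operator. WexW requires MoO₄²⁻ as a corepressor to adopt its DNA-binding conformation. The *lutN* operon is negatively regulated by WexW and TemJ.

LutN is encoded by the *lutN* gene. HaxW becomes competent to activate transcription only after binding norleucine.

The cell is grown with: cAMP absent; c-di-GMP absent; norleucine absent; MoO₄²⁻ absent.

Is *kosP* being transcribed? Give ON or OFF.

Norleucine is absent, so HaxW is inactive.
MoO₄²⁻ is absent, so WexW is inactive.
c-di-GMP is absent, so TemJ is inactive.
With no repressor bound, *lutN* is transcribed.
So LutN is produced and active.
cAMP is absent, so OxaW is active.
With repressor OxaW bound, *dulE* is not transcribed.
So DulE is not produced.
With repressor LutN bound, *kosP* is not transcribed.

OFF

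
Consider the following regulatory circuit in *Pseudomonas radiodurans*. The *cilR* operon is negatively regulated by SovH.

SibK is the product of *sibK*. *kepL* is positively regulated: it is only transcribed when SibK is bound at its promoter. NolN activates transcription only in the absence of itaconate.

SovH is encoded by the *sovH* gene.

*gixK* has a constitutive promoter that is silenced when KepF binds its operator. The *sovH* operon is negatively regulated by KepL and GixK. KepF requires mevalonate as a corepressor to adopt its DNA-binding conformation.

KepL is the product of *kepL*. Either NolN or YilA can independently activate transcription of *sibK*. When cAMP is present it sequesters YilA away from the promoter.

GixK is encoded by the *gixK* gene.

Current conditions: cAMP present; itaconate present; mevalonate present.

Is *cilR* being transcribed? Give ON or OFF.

OFF

Itaconate is present, so NolN is inactive.
cAMP is present, so YilA is inactive.
No activator is available at the *sibK* promoter, so *sibK* is not transcribed.
So SibK is not produced.
Required activator SibK is absent, so *kepL* is not transcribed.
So KepL is not produced.
Mevalonate is present, so KepF is active.
With repressor KepF bound, *gixK* is not transcribed.
So GixK is not produced.
With no repressor bound, *sovH* is transcribed.
So SovH is produced and active.
With repressor SovH bound, *cilR* is not transcribed.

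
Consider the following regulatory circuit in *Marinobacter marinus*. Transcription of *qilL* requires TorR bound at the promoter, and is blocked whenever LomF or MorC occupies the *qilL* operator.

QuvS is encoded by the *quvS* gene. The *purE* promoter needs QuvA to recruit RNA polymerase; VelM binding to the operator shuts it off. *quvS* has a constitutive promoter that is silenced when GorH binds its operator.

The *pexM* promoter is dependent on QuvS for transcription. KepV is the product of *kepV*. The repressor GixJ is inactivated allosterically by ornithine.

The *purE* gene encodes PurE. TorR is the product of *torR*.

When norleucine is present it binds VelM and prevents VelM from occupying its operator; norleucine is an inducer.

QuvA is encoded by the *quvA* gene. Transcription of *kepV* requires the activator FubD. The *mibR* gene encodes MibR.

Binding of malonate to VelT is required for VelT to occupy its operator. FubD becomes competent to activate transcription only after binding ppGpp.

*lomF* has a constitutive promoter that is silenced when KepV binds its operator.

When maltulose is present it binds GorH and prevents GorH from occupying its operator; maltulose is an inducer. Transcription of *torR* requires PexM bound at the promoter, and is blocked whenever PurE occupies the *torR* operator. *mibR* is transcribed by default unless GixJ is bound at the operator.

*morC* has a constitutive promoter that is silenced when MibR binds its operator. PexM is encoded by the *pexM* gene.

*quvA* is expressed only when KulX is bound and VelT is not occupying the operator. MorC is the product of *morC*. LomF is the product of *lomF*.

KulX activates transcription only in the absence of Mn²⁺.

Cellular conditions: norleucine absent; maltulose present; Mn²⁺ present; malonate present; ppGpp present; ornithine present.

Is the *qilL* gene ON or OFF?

ppGpp is present, so FubD is active.
No repressor is bound and FubD is active, so *kepV* is transcribed.
So KepV is produced and active.
With repressor KepV bound, *lomF* is not transcribed.
So LomF is not produced.
Ornithine is present, so GixJ is inactive.
With no repressor bound, *mibR* is transcribed.
So MibR is produced and active.
With repressor MibR bound, *morC* is not transcribed.
So MorC is not produced.
Maltulose is present, so GorH is inactive.
With no repressor bound, *quvS* is transcribed.
So QuvS is produced and active.
No repressor is bound and QuvS is active, so *pexM* is transcribed.
So PexM is produced and active.
Mn²⁺ is present, so KulX is inactive.
Malonate is present, so VelT is active.
With repressor VelT bound, *quvA* is not transcribed.
So QuvA is not produced.
Norleucine is absent, so VelM is active.
With repressor VelM bound, *purE* is not transcribed.
So PurE is not produced.
No repressor is bound and PexM is active, so *torR* is transcribed.
So TorR is produced and active.
No repressor is bound and TorR is active, so *qilL* is transcribed.

ON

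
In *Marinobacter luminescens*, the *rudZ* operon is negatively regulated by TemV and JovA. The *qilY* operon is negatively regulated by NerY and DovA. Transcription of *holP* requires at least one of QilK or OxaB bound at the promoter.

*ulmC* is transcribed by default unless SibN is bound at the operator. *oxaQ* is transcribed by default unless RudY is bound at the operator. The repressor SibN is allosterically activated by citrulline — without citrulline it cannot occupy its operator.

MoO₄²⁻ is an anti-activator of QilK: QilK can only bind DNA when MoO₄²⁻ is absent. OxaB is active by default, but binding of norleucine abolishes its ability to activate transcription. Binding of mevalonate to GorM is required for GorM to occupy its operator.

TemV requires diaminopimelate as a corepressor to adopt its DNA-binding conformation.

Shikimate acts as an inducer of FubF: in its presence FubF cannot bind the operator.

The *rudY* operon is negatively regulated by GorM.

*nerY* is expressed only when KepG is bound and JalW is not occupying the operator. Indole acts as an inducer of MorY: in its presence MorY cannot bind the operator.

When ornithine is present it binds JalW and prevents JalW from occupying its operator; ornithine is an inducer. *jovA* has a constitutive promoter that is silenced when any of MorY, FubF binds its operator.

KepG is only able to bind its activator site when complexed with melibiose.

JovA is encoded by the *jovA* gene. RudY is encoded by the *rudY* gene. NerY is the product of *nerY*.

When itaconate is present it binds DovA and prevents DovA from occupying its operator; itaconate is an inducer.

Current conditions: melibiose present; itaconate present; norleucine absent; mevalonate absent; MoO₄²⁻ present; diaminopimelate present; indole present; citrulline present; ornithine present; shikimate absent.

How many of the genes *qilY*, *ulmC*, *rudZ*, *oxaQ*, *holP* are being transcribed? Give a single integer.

Melibiose is present, so KepG is active.
Ornithine is present, so JalW is inactive.
No repressor is bound and KepG is active, so *nerY* is transcribed.
So NerY is produced and active.
Itaconate is present, so DovA is inactive.
With repressor NerY bound, *qilY* is not transcribed.
→ *qilY* is OFF.
Citrulline is present, so SibN is active.
With repressor SibN bound, *ulmC* is not transcribed.
→ *ulmC* is OFF.
Diaminopimelate is present, so TemV is active.
Indole is present, so MorY is inactive.
Shikimate is absent, so FubF is active.
With repressor FubF bound, *jovA* is not transcribed.
So JovA is not produced.
With repressor TemV bound, *rudZ* is not transcribed.
→ *rudZ* is OFF.
Mevalonate is absent, so GorM is inactive.
With no repressor bound, *rudY* is transcribed.
So RudY is produced and active.
With repressor RudY bound, *oxaQ* is not transcribed.
→ *oxaQ* is OFF.
MoO₄²⁻ is present, so QilK is inactive.
Norleucine is absent, so OxaB is active.
Activator OxaB is present, so *holP* is transcribed.
→ *holP* is ON.
1 of the 5 genes is transcribed.

1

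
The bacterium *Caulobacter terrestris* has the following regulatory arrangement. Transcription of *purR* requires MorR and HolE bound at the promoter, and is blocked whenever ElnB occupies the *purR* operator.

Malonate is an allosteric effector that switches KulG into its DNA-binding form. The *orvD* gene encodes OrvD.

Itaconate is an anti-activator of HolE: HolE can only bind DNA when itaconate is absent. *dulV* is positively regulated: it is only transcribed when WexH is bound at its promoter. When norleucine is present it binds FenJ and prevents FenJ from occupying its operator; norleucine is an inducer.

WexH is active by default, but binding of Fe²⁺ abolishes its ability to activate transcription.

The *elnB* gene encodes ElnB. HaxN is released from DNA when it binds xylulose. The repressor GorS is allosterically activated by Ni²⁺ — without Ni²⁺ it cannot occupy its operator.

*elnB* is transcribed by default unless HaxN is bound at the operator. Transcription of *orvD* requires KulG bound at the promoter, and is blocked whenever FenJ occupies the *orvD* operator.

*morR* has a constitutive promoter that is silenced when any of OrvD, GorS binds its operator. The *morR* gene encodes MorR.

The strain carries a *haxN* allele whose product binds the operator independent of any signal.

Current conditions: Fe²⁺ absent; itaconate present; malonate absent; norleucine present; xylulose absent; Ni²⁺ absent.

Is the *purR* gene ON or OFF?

Norleucine is present, so FenJ is inactive.
Malonate is absent, so KulG is inactive.
Required activator KulG is absent, so *orvD* is not transcribed.
So OrvD is not produced.
Ni²⁺ is absent, so GorS is inactive.
With no repressor bound, *morR* is transcribed.
So MorR is produced and active.
HaxN is constitutively active in this strain.
With repressor HaxN bound, *elnB* is not transcribed.
So ElnB is not produced.
Itaconate is present, so HolE is inactive.
Required activator HolE is absent, so *purR* is not transcribed.

OFF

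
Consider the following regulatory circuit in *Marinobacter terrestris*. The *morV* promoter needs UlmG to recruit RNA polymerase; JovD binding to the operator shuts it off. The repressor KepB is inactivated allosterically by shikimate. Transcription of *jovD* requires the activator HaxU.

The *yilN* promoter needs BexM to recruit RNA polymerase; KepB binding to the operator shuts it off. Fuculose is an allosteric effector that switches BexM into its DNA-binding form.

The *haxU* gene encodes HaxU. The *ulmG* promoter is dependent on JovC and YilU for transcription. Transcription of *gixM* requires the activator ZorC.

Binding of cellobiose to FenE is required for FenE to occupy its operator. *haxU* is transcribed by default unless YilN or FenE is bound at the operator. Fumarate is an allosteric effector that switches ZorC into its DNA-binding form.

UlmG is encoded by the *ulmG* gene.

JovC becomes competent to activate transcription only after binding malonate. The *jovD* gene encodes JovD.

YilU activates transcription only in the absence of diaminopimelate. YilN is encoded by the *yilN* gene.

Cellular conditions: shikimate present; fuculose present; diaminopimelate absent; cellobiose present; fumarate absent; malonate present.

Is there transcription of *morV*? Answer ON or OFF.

ON

Fuculose is present, so BexM is active.
Shikimate is present, so KepB is inactive.
No repressor is bound and BexM is active, so *yilN* is transcribed.
So YilN is produced and active.
Cellobiose is present, so FenE is active.
With repressor YilN bound, *haxU* is not transcribed.
So HaxU is not produced.
Required activator HaxU is absent, so *jovD* is not transcribed.
So JovD is not produced.
Malonate is present, so JovC is active.
Diaminopimelate is absent, so YilU is active.
No repressor is bound and JovC and YilU are active, so *ulmG* is transcribed.
So UlmG is produced and active.
No repressor is bound and UlmG is active, so *morV* is transcribed.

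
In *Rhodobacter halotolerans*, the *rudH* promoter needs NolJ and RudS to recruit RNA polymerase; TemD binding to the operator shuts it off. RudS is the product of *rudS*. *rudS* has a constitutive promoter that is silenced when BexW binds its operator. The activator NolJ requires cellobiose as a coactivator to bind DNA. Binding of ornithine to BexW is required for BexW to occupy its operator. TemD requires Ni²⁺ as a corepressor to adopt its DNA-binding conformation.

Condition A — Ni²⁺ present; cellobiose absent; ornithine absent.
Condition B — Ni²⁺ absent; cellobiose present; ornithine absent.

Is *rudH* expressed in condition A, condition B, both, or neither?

Condition A:
Ni²⁺ is present, so TemD is active.
Cellobiose is absent, so NolJ is inactive.
Ornithine is absent, so BexW is inactive.
With no repressor bound, *rudS* is transcribed.
So RudS is produced and active.
With repressor TemD bound, *rudH* is not transcribed.
→ *rudH* is OFF in A.
Condition B:
Ni²⁺ is absent, so TemD is inactive.
Cellobiose is present, so NolJ is active.
Ornithine is absent, so BexW is inactive.
With no repressor bound, *rudS* is transcribed.
So RudS is produced and active.
No repressor is bound and NolJ and RudS are active, so *rudH* is transcribed.
→ *rudH* is ON in B.

B only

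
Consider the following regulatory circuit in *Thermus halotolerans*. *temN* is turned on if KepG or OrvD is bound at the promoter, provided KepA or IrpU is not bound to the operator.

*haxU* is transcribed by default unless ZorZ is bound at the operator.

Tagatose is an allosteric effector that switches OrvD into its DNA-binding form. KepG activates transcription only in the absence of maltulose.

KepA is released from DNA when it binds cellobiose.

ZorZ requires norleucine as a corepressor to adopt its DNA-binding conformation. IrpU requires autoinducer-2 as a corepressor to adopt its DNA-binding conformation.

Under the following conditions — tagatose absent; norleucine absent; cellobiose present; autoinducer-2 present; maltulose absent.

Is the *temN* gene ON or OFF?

Cellobiose is present, so KepA is inactive.
Maltulose is absent, so KepG is active.
Autoinducer-2 is present, so IrpU is active.
Tagatose is absent, so OrvD is inactive.
With repressor IrpU bound, *temN* is not transcribed.

OFF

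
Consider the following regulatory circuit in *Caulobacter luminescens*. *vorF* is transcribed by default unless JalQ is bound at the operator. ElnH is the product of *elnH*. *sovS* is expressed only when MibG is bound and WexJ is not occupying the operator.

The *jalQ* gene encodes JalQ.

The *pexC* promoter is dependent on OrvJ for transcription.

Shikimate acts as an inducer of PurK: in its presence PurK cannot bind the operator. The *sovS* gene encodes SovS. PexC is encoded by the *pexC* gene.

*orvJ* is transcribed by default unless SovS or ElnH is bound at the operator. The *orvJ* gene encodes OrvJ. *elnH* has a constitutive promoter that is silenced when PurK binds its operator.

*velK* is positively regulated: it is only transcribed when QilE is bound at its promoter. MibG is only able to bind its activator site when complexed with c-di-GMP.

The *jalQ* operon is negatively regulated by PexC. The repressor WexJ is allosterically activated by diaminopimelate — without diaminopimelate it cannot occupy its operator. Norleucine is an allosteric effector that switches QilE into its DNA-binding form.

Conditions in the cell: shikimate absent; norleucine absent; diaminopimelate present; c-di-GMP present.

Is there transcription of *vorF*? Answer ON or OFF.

Diaminopimelate is present, so WexJ is active.
c-di-GMP is present, so MibG is active.
With repressor WexJ bound, *sovS* is not transcribed.
So SovS is not produced.
Shikimate is absent, so PurK is active.
With repressor PurK bound, *elnH* is not transcribed.
So ElnH is not produced.
With no repressor bound, *orvJ* is transcribed.
So OrvJ is produced and active.
No repressor is bound and OrvJ is active, so *pexC* is transcribed.
So PexC is produced and active.
With repressor PexC bound, *jalQ* is not transcribed.
So JalQ is not produced.
With no repressor bound, *vorF* is transcribed.

ON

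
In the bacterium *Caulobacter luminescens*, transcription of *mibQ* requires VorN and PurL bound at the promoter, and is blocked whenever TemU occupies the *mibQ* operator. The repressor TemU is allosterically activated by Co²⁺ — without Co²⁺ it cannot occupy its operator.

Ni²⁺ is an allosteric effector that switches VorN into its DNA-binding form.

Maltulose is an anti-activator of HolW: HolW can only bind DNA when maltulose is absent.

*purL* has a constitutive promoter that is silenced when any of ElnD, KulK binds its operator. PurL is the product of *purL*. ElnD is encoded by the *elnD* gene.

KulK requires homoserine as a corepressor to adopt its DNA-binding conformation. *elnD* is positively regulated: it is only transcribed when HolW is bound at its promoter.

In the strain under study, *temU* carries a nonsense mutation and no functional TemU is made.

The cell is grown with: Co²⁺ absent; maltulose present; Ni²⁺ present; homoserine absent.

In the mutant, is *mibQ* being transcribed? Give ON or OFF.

ON

Ni²⁺ is present, so VorN is active.
TemU is non-functional in this strain, so it has no effect.
Maltulose is present, so HolW is inactive.
Required activator HolW is absent, so *elnD* is not transcribed.
So ElnD is not produced.
Homoserine is absent, so KulK is inactive.
With no repressor bound, *purL* is transcribed.
So PurL is produced and active.
No repressor is bound and VorN and PurL are active, so *mibQ* is transcribed.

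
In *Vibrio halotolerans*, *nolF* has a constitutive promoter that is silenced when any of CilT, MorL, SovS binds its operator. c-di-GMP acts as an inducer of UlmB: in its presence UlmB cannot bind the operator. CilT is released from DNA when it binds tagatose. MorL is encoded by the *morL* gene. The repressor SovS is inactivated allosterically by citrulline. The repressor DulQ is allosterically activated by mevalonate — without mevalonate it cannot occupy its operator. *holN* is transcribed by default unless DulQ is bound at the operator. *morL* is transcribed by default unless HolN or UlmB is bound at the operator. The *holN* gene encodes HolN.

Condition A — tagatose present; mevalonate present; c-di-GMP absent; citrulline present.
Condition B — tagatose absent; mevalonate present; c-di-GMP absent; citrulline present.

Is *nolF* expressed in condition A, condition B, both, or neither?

A only

Condition A:
Tagatose is present, so CilT is inactive.
Mevalonate is present, so DulQ is active.
With repressor DulQ bound, *holN* is not transcribed.
So HolN is not produced.
c-di-GMP is absent, so UlmB is active.
With repressor UlmB bound, *morL* is not transcribed.
So MorL is not produced.
Citrulline is present, so SovS is inactive.
With no repressor bound, *nolF* is transcribed.
→ *nolF* is ON in A.
Condition B:
Tagatose is absent, so CilT is active.
Mevalonate is present, so DulQ is active.
With repressor DulQ bound, *holN* is not transcribed.
So HolN is not produced.
c-di-GMP is absent, so UlmB is active.
With repressor UlmB bound, *morL* is not transcribed.
So MorL is not produced.
Citrulline is present, so SovS is inactive.
With repressor CilT bound, *nolF* is not transcribed.
→ *nolF* is OFF in B.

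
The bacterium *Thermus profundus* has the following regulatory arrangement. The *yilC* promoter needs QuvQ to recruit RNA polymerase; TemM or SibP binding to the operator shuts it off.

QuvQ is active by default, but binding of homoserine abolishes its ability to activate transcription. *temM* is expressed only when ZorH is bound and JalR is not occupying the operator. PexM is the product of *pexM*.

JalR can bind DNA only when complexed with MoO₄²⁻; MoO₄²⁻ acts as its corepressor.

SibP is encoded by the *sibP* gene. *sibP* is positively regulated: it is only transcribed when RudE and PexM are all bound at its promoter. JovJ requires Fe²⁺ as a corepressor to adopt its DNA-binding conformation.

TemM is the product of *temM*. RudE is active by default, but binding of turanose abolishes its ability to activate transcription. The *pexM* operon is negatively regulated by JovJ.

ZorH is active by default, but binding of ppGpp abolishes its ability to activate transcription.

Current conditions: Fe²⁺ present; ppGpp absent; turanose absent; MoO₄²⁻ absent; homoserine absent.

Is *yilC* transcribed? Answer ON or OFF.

MoO₄²⁻ is absent, so JalR is inactive.
ppGpp is absent, so ZorH is active.
No repressor is bound and ZorH is active, so *temM* is transcribed.
So TemM is produced and active.
Homoserine is absent, so QuvQ is active.
Turanose is absent, so RudE is active.
Fe²⁺ is present, so JovJ is active.
With repressor JovJ bound, *pexM* is not transcribed.
So PexM is not produced.
Required activator PexM is absent, so *sibP* is not transcribed.
So SibP is not produced.
With repressor TemM bound, *yilC* is not transcribed.

OFF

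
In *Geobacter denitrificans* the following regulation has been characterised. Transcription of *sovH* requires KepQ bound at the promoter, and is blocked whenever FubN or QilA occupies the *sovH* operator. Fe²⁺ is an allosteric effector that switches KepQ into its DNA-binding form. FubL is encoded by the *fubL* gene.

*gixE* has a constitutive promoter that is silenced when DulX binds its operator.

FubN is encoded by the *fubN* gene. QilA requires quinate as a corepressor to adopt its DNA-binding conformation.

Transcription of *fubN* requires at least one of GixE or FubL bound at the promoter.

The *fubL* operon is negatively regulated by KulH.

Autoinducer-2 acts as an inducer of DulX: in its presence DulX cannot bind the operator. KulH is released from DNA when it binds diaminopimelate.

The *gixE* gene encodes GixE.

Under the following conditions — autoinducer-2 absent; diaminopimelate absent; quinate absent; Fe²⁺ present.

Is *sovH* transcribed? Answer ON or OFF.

Autoinducer-2 is absent, so DulX is active.
With repressor DulX bound, *gixE* is not transcribed.
So GixE is not produced.
Diaminopimelate is absent, so KulH is active.
With repressor KulH bound, *fubL* is not transcribed.
So FubL is not produced.
No activator is available at the *fubN* promoter, so *fubN* is not transcribed.
So FubN is not produced.
Fe²⁺ is present, so KepQ is active.
Quinate is absent, so QilA is inactive.
No repressor is bound and KepQ is active, so *sovH* is transcribed.

ON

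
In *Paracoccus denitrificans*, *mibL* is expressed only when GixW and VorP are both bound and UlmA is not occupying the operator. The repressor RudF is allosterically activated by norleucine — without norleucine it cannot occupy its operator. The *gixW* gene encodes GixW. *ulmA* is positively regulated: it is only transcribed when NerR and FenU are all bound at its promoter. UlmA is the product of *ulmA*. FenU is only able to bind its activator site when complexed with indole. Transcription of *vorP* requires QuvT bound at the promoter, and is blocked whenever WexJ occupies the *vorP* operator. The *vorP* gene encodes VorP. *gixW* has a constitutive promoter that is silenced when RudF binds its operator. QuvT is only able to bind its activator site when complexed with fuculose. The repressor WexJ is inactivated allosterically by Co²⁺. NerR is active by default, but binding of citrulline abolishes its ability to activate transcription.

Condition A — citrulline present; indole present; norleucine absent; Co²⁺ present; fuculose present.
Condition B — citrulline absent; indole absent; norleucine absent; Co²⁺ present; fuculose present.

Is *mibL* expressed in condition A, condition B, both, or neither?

Condition A:
Citrulline is present, so NerR is inactive.
Indole is present, so FenU is active.
Required activator NerR is absent, so *ulmA* is not transcribed.
So UlmA is not produced.
Norleucine is absent, so RudF is inactive.
With no repressor bound, *gixW* is transcribed.
So GixW is produced and active.
Co²⁺ is present, so WexJ is inactive.
Fuculose is present, so QuvT is active.
No repressor is bound and QuvT is active, so *vorP* is transcribed.
So VorP is produced and active.
No repressor is bound and GixW and VorP are active, so *mibL* is transcribed.
→ *mibL* is ON in A.
Condition B:
Citrulline is absent, so NerR is active.
Indole is absent, so FenU is inactive.
Required activator FenU is absent, so *ulmA* is not transcribed.
So UlmA is not produced.
Norleucine is absent, so RudF is inactive.
With no repressor bound, *gixW* is transcribed.
So GixW is produced and active.
Co²⁺ is present, so WexJ is inactive.
Fuculose is present, so QuvT is active.
No repressor is bound and QuvT is active, so *vorP* is transcribed.
So VorP is produced and active.
No repressor is bound and GixW and VorP are active, so *mibL* is transcribed.
→ *mibL* is ON in B.

both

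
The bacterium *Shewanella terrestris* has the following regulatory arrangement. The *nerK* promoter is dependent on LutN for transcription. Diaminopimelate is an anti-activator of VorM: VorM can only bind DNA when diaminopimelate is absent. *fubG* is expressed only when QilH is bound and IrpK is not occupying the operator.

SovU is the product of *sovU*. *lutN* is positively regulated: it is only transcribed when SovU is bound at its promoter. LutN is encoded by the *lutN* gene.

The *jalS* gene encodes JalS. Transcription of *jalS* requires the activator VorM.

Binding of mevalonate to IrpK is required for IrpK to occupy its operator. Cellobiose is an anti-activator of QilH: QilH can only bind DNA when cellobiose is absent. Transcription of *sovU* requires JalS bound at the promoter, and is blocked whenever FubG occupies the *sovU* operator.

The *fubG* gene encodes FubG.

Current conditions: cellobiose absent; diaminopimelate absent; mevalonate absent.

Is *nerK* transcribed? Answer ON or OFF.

Cellobiose is absent, so QilH is active.
Mevalonate is absent, so IrpK is inactive.
No repressor is bound and QilH is active, so *fubG* is transcribed.
So FubG is produced and active.
Diaminopimelate is absent, so VorM is active.
No repressor is bound and VorM is active, so *jalS* is transcribed.
So JalS is produced and active.
With repressor FubG bound, *sovU* is not transcribed.
So SovU is not produced.
Required activator SovU is absent, so *lutN* is not transcribed.
So LutN is not produced.
Required activator LutN is absent, so *nerK* is not transcribed.

OFF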